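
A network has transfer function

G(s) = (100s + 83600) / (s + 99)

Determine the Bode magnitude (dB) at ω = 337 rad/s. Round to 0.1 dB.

48.2 dB

Substitute s = j337:
Numerator: 100(j337) + 83600 = 83600 + j33700
Denominator: (j337) + 99 = 99 + j337
|N| = √(83600² + 33700²) ≈ 90137, ∠N ≈ 21.95°
|D| = √(99² + 337²) ≈ 351.24, ∠D ≈ 73.63°
|G| = 90137 / 351.24 ≈ 256.63
Gain = 20 log₁₀(256.63) ≈ 48.19 dB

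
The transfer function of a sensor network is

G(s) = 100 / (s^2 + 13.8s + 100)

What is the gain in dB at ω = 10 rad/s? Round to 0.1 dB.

-2.8 dB

At s = jω = j10:
quadratic: (j10)² + 13.8·j10 + 100 = 0 + j138 → |·| ≈ 138, ∠ ≈ 90.00°
|G| = 100 / 138 ≈ 0.72464
Gain = 20 log₁₀(0.72464) ≈ -2.80 dB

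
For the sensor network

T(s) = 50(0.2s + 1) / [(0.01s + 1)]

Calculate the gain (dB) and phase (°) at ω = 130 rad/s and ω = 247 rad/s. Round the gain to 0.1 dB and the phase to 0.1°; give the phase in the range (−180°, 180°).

At ω = 130 rad/s:
zero (1 + j130·0.2) = 1 + j26 → |·| ≈ 26.019, ∠ ≈ 87.80°
pole (1 + j130·0.01) = 1 + j1.3 → |·| ≈ 1.6401, ∠ ≈ 52.43°
|T| = 50 · 26.019 / (1.6401) ≈ 793.21
Gain = 20 log₁₀(793.21) ≈ 57.99 dB
∠T = (87.80°) − (52.43°) = 35.37°

At ω = 247 rad/s:
zero (1 + j247·0.2) = 1 + j49.4 → |·| ≈ 49.41, ∠ ≈ 88.84°
pole (1 + j247·0.01) = 1 + j2.47 → |·| ≈ 2.6648, ∠ ≈ 67.96°
|T| = 50 · 49.41 / (2.6648) ≈ 927.09
Gain = 20 log₁₀(927.09) ≈ 59.34 dB
∠T = (88.84°) − (67.96°) = 20.88°

ω = 130: 58.0 dB, 35.4°; ω = 247: 59.3 dB, 20.9°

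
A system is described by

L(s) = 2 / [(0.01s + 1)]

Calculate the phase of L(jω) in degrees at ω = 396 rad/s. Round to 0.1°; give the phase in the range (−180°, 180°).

At ω = 396 rad/s:
pole (1 + j396·0.01) = 1 + j3.96 → |·| ≈ 4.0843, ∠ ≈ 75.83°
∠L = (0°) − (75.83°) = -75.83°

-75.8°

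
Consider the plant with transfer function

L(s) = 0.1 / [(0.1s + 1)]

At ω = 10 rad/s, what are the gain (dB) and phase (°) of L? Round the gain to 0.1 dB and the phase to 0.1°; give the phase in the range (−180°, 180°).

-23.0 dB, -45.0°

At ω = 10 rad/s:
pole (1 + j10·0.1) = 1 + j1 → |·| ≈ 1.4142, ∠ ≈ 45.00°
|L| = 0.1 · 1 / (1.4142) ≈ 0.070711
Gain = 20 log₁₀(0.070711) ≈ -23.01 dB
∠L = (0°) − (45.00°) = -45.00°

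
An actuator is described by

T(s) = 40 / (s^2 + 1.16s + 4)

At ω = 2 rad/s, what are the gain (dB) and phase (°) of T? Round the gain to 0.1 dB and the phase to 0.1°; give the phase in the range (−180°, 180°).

At s = jω = j2:
quadratic: (j2)² + 1.16·j2 + 4 = 0 + j2.32 → |·| ≈ 2.32, ∠ ≈ 90.00°
|T| = 40 / 2.32 ≈ 17.241
Gain = 20 log₁₀(17.241) ≈ 24.73 dB
∠T = 0.00° − 90.00° = -90.00°

24.7 dB, -90.0°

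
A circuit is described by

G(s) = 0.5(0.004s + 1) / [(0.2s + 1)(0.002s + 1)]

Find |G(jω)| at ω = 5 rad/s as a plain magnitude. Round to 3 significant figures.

0.354

At ω = 5 rad/s:
zero (1 + j5·0.004) = 1 + j0.02 → |·| ≈ 1.0002, ∠ ≈ 1.15°
pole (1 + j5·0.2) = 1 + j1 → |·| ≈ 1.4142, ∠ ≈ 45.00°
pole (1 + j5·0.002) = 1 + j0.01 → |·| ≈ 1, ∠ ≈ 0.57°
|G| = 0.5 · 1.0002 / (1.4142 · 1) ≈ 0.35363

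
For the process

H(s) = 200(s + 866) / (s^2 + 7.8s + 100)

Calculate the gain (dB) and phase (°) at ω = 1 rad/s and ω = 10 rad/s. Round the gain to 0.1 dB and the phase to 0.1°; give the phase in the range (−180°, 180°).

At s = jω = j1:
zero (s+866): 866 + j1 → |·| = √(866²+1²) = √749957 ≈ 866, ∠ = arctan(1/866) ≈ 0.07°
quadratic: (j1)² + 7.8·j1 + 100 = 99 + j7.8 → |·| ≈ 99.307, ∠ ≈ 4.50°
|H| = 200 · 866 / 99.307 ≈ 1744.1
Gain = 20 log₁₀(1744.1) ≈ 64.83 dB
∠H = 0.07° − 4.50° = -4.43°

At s = jω = j10:
zero (s+866): 866 + j10 → |·| = √(866²+10²) = √750056 ≈ 866.06, ∠ = arctan(10/866) ≈ 0.66°
quadratic: (j10)² + 7.8·j10 + 100 = 0 + j78 → |·| ≈ 78, ∠ ≈ 90.00°
|H| = 200 · 866.06 / 78 ≈ 2220.7
Gain = 20 log₁₀(2220.7) ≈ 66.93 dB
∠H = 0.66° − 90.00° = -89.34°

ω = 1: 64.8 dB, -4.4°; ω = 10: 66.9 dB, -89.3°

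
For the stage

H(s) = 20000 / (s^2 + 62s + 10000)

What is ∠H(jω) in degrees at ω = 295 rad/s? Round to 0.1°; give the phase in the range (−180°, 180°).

At s = jω = j295:
quadratic: (j295)² + 62·j295 + 10000 = -77025 + j18290 → |·| ≈ 79167, ∠ ≈ 166.64°
∠H = 0.00° − 166.64° = -166.64°

-166.6°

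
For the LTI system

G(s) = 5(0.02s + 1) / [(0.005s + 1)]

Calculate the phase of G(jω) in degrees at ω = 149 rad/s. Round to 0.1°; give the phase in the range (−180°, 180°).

34.8°

At ω = 149 rad/s:
zero (1 + j149·0.02) = 1 + j2.98 → |·| ≈ 3.1433, ∠ ≈ 71.45°
pole (1 + j149·0.005) = 1 + j0.745 → |·| ≈ 1.247, ∠ ≈ 36.69°
∠G = (71.45°) − (36.69°) = 34.76°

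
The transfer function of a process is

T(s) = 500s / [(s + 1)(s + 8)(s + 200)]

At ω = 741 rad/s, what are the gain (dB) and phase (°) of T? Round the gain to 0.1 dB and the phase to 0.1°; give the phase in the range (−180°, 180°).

At s = jω = j741:
zero at origin: s = j741 → |·| = 741, ∠ = 90.00°
pole (s+1): 1 + j741 → |·| = √(1²+741²) = √549082 ≈ 741, ∠ = arctan(741/1) ≈ 89.92°
pole (s+8): 8 + j741 → |·| = √(8²+741²) = √549145 ≈ 741.04, ∠ = arctan(741/8) ≈ 89.38°
pole (s+200): 200 + j741 → |·| = √(200²+741²) = √589081 ≈ 767.52, ∠ = arctan(741/200) ≈ 74.90°
|T| = 500 · 741 / 4.2145e+08 ≈ 0.00087911
Gain = 20 log₁₀(0.00087911) ≈ -61.12 dB
∠T = 90.00° − 254.20° = -164.20°

-61.1 dB, -164.2°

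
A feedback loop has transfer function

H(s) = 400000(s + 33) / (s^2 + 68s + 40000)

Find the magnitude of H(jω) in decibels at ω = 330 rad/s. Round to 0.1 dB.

At s = jω = j330:
zero (s+33): 33 + j330 → |·| = √(33²+330²) = √109989 ≈ 331.65, ∠ = arctan(330/33) ≈ 84.29°
quadratic: (j330)² + 68·j330 + 40000 = -68900 + j22440 → |·| ≈ 72462, ∠ ≈ 161.96°
|H| = 400000 · 331.65 / 72462 ≈ 1830.8
Gain = 20 log₁₀(1830.8) ≈ 65.25 dB

65.3 dB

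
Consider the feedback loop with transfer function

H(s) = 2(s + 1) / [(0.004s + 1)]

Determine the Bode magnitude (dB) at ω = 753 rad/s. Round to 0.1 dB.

At ω = 753 rad/s:
zero (1 + j753·1) = 1 + j753 → |·| ≈ 753, ∠ ≈ 89.92°
pole (1 + j753·0.004) = 1 + j3.012 → |·| ≈ 3.1737, ∠ ≈ 71.63°
|H| = 2 · 753 / (3.1737) ≈ 474.53
Gain = 20 log₁₀(474.53) ≈ 53.53 dB

53.5 dB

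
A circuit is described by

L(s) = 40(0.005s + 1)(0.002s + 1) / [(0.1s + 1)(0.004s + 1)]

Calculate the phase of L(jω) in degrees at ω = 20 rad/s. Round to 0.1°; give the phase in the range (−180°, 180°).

At ω = 20 rad/s:
zero (1 + j20·0.005) = 1 + j0.1 → |·| ≈ 1.005, ∠ ≈ 5.71°
zero (1 + j20·0.002) = 1 + j0.04 → |·| ≈ 1.0008, ∠ ≈ 2.29°
pole (1 + j20·0.1) = 1 + j2 → |·| ≈ 2.2361, ∠ ≈ 63.43°
pole (1 + j20·0.004) = 1 + j0.08 → |·| ≈ 1.0032, ∠ ≈ 4.57°
∠L = (5.71° + 2.29°) − (63.43° + 4.57°) = -60.00°

-60.0°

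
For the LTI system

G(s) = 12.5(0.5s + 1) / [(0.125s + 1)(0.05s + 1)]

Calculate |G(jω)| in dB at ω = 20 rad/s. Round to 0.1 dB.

30.4 dB

At ω = 20 rad/s:
zero (1 + j20·0.5) = 1 + j10 → |·| ≈ 10.05, ∠ ≈ 84.29°
pole (1 + j20·0.125) = 1 + j2.5 → |·| ≈ 2.6926, ∠ ≈ 68.20°
pole (1 + j20·0.05) = 1 + j1 → |·| ≈ 1.4142, ∠ ≈ 45.00°
|G| = 12.5 · 10.05 / (2.6926 · 1.4142) ≈ 32.991
Gain = 20 log₁₀(32.991) ≈ 30.37 dB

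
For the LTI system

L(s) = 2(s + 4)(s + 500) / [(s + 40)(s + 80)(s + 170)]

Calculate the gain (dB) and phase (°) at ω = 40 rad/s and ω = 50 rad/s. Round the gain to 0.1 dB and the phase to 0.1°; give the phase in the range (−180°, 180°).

At s = jω = j40:
zero (s+4): 4 + j40 → |·| = √(4²+40²) = √1616 ≈ 40.2, ∠ = arctan(40/4) ≈ 84.29°
zero (s+500): 500 + j40 → |·| = √(500²+40²) = √251600 ≈ 501.6, ∠ = arctan(40/500) ≈ 4.57°
pole (s+40): 40 + j40 → |·| = √(40²+40²) = √3200 ≈ 56.569, ∠ = arctan(40/40) ≈ 45.00°
pole (s+80): 80 + j40 → |·| = √(80²+40²) = √8000 ≈ 89.443, ∠ = arctan(40/80) ≈ 26.57°
pole (s+170): 170 + j40 → |·| = √(170²+40²) = √30500 ≈ 174.64, ∠ = arctan(40/170) ≈ 13.24°
|L| = 2 · 20164 / 8.8363e+05 ≈ 0.045639
Gain = 20 log₁₀(0.045639) ≈ -26.81 dB
∠L = 88.86° − 84.81° = 4.05°

At s = jω = j50:
zero (s+4): 4 + j50 → |·| = √(4²+50²) = √2516 ≈ 50.16, ∠ = arctan(50/4) ≈ 85.43°
zero (s+500): 500 + j50 → |·| = √(500²+50²) = √252500 ≈ 502.49, ∠ = arctan(50/500) ≈ 5.71°
pole (s+40): 40 + j50 → |·| = √(40²+50²) = √4100 ≈ 64.031, ∠ = arctan(50/40) ≈ 51.34°
pole (s+80): 80 + j50 → |·| = √(80²+50²) = √8900 ≈ 94.34, ∠ = arctan(50/80) ≈ 32.01°
pole (s+170): 170 + j50 → |·| = √(170²+50²) = √31400 ≈ 177.2, ∠ = arctan(50/170) ≈ 16.39°
|L| = 2 · 25205 / 1.0704e+06 ≈ 0.047095
Gain = 20 log₁₀(0.047095) ≈ -26.54 dB
∠L = 91.14° − 99.74° = -8.60°

ω = 40: -26.8 dB, 4.1°; ω = 50: -26.5 dB, -8.6°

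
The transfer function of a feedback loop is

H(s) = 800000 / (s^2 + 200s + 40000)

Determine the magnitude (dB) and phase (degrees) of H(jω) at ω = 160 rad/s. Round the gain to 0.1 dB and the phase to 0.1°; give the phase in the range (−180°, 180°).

At s = jω = j160:
quadratic: (j160)² + 200·j160 + 40000 = 14400 + j32000 → |·| ≈ 35091, ∠ ≈ 65.77°
|H| = 800000 / 35091 ≈ 22.798
Gain = 20 log₁₀(22.798) ≈ 27.16 dB
∠H = 0.00° − 65.77° = -65.77°

27.2 dB, -65.8°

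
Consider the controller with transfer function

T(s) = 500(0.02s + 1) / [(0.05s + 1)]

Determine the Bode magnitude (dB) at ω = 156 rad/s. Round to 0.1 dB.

At ω = 156 rad/s:
zero (1 + j156·0.02) = 1 + j3.12 → |·| ≈ 3.2763, ∠ ≈ 72.23°
pole (1 + j156·0.05) = 1 + j7.8 → |·| ≈ 7.8638, ∠ ≈ 82.69°
|T| = 500 · 3.2763 / (7.8638) ≈ 208.32
Gain = 20 log₁₀(208.32) ≈ 46.37 dB

46.4 dB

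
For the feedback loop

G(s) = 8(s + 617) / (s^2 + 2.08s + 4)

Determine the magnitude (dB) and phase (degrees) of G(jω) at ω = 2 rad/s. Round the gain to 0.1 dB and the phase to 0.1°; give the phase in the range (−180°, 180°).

61.5 dB, -89.8°

At s = jω = j2:
zero (s+617): 617 + j2 → |·| = √(617²+2²) = √380693 ≈ 617, ∠ = arctan(2/617) ≈ 0.19°
quadratic: (j2)² + 2.08·j2 + 4 = 0 + j4.16 → |·| ≈ 4.16, ∠ ≈ 90.00°
|G| = 8 · 617 / 4.16 ≈ 1186.5
Gain = 20 log₁₀(1186.5) ≈ 61.49 dB
∠G = 0.19° − 90.00° = -89.81°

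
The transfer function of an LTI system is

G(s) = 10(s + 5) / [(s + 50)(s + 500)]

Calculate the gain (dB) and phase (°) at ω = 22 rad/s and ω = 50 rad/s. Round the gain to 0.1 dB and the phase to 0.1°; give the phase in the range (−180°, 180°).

At s = jω = j22:
zero (s+5): 5 + j22 → |·| = √(5²+22²) = √509 ≈ 22.561, ∠ = arctan(22/5) ≈ 77.20°
pole (s+50): 50 + j22 → |·| = √(50²+22²) = √2984 ≈ 54.626, ∠ = arctan(22/50) ≈ 23.75°
pole (s+500): 500 + j22 → |·| = √(500²+22²) = √250484 ≈ 500.48, ∠ = arctan(22/500) ≈ 2.52°
|G| = 10 · 22.561 / 27339 ≈ 0.0082523
Gain = 20 log₁₀(0.0082523) ≈ -41.67 dB
∠G = 77.20° − 26.27° = 50.93°

At s = jω = j50:
zero (s+5): 5 + j50 → |·| = √(5²+50²) = √2525 ≈ 50.249, ∠ = arctan(50/5) ≈ 84.29°
pole (s+50): 50 + j50 → |·| = √(50²+50²) = √5000 ≈ 70.711, ∠ = arctan(50/50) ≈ 45.00°
pole (s+500): 500 + j50 → |·| = √(500²+50²) = √252500 ≈ 502.49, ∠ = arctan(50/500) ≈ 5.71°
|G| = 10 · 50.249 / 35532 ≈ 0.014142
Gain = 20 log₁₀(0.014142) ≈ -36.99 dB
∠G = 84.29° − 50.71° = 33.58°

ω = 22: -41.7 dB, 50.9°; ω = 50: -37.0 dB, 33.6°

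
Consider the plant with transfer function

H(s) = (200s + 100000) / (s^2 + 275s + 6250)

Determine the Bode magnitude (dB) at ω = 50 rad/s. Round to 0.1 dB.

17.0 dB

Substitute s = j50:
Numerator: 200(j50) + 100000 = 100000 + j10000
Denominator: (j50)^2 + 275(j50) + 6250 = 3750 + j13750
|N| = √(100000² + 10000²) ≈ 1.005e+05, ∠N ≈ 5.71°
|D| = √(3750² + 13750²) ≈ 14252, ∠D ≈ 74.74°
|H| = 1.005e+05 / 14252 ≈ 7.0516
Gain = 20 log₁₀(7.0516) ≈ 16.97 dB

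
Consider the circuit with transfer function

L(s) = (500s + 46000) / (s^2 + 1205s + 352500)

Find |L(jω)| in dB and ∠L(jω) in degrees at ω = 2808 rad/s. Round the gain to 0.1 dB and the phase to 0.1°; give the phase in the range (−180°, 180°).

Substitute s = j2808:
Numerator: 500(j2808) + 46000 = 46000 + j1404000
Denominator: (j2808)^2 + 1205(j2808) + 352500 = -7532364 + j3383640
|N| = √(46000² + 1404000²) ≈ 1.4048e+06, ∠N ≈ 88.12°
|D| = √(7532364² + 3383640²) ≈ 8.2575e+06, ∠D ≈ 155.81°
|L| = 1.4048e+06 / 8.2575e+06 ≈ 0.17012
Gain = 20 log₁₀(0.17012) ≈ -15.38 dB
∠L = 88.12° − 155.81° = -67.69°

-15.4 dB, -67.7°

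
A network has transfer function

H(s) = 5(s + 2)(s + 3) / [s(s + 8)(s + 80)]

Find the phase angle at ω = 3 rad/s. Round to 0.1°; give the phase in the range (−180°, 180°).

At s = jω = j3:
zero (s+2): 2 + j3 → |·| = √(2²+3²) = √13 ≈ 3.6056, ∠ = arctan(3/2) ≈ 56.31°
zero (s+3): 3 + j3 → |·| = √(3²+3²) = √18 ≈ 4.2426, ∠ = arctan(3/3) ≈ 45.00°
pole (s+8): 8 + j3 → |·| = √(8²+3²) = √73 ≈ 8.544, ∠ = arctan(3/8) ≈ 20.56°
pole (s+80): 80 + j3 → |·| = √(80²+3²) = √6409 ≈ 80.056, ∠ = arctan(3/80) ≈ 2.15°
pole at origin: |s| = 3, ∠ = 90.00° (in denominator)
∠H = 101.31° − 112.71° = -11.40°

-11.4°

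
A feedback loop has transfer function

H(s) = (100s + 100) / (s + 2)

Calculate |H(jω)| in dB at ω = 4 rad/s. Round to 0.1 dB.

Substitute s = j4:
Numerator: 100(j4) + 100 = 100 + j400
Denominator: (j4) + 2 = 2 + j4
|N| = √(100² + 400²) ≈ 412.31, ∠N ≈ 75.96°
|D| = √(2² + 4²) ≈ 4.4721, ∠D ≈ 63.43°
|H| = 412.31 / 4.4721 ≈ 92.196
Gain = 20 log₁₀(92.196) ≈ 39.29 dB

39.3 dB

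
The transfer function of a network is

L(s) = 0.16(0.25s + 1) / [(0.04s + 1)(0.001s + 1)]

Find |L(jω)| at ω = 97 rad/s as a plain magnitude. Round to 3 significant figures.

At ω = 97 rad/s:
zero (1 + j97·0.25) = 1 + j24.25 → |·| ≈ 24.271, ∠ ≈ 87.64°
pole (1 + j97·0.04) = 1 + j3.88 → |·| ≈ 4.0068, ∠ ≈ 75.55°
pole (1 + j97·0.001) = 1 + j0.097 → |·| ≈ 1.0047, ∠ ≈ 5.54°
|L| = 0.16 · 24.271 / (4.0068 · 1.0047) ≈ 0.96466

0.965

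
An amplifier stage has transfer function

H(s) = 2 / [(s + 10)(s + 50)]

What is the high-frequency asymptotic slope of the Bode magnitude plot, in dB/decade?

-40 dB/decade

Each pole contributes −20 dB/decade at high frequency; each zero contributes +20 dB/decade.
Net: 0 zero(s) − 2 pole(s) → -40 dB/decade.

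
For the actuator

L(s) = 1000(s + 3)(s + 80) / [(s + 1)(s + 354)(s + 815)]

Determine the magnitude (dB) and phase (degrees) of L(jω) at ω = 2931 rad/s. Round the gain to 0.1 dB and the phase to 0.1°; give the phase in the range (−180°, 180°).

-9.7 dB, -69.2°

At s = jω = j2931:
zero (s+3): 3 + j2931 → |·| = √(3²+2931²) = √8590770 ≈ 2931, ∠ = arctan(2931/3) ≈ 89.94°
zero (s+80): 80 + j2931 → |·| = √(80²+2931²) = √8597161 ≈ 2932.1, ∠ = arctan(2931/80) ≈ 88.44°
pole (s+1): 1 + j2931 → |·| = √(1²+2931²) = √8590762 ≈ 2931, ∠ = arctan(2931/1) ≈ 89.98°
pole (s+354): 354 + j2931 → |·| = √(354²+2931²) = √8716077 ≈ 2952.3, ∠ = arctan(2931/354) ≈ 83.11°
pole (s+815): 815 + j2931 → |·| = √(815²+2931²) = √9254986 ≈ 3042.2, ∠ = arctan(2931/815) ≈ 74.46°
|L| = 1000 · 8.594e+06 / 2.6325e+10 ≈ 0.32646
Gain = 20 log₁₀(0.32646) ≈ -9.72 dB
∠L = 178.38° − 247.55° = -69.17°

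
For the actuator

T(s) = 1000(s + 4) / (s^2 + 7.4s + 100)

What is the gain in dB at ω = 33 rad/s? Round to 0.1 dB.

30.3 dB

At s = jω = j33:
zero (s+4): 4 + j33 → |·| = √(4²+33²) = √1105 ≈ 33.242, ∠ = arctan(33/4) ≈ 83.09°
quadratic: (j33)² + 7.4·j33 + 100 = -989 + j244.2 → |·| ≈ 1018.7, ∠ ≈ 166.13°
|T| = 1000 · 33.242 / 1018.7 ≈ 32.632
Gain = 20 log₁₀(32.632) ≈ 30.27 dB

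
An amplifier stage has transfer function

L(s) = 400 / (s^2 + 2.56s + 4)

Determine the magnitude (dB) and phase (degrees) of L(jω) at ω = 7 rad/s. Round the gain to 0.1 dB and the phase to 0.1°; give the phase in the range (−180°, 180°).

18.3 dB, -158.3°

At s = jω = j7:
quadratic: (j7)² + 2.56·j7 + 4 = -45 + j17.92 → |·| ≈ 48.437, ∠ ≈ 158.29°
|L| = 400 / 48.437 ≈ 8.2581
Gain = 20 log₁₀(8.2581) ≈ 18.34 dB
∠L = 0.00° − 158.29° = -158.29°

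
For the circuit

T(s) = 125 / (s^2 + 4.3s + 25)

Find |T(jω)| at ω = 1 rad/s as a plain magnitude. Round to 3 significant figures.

At s = jω = j1:
quadratic: (j1)² + 4.3·j1 + 25 = 24 + j4.3 → |·| ≈ 24.382, ∠ ≈ 10.16°
|T| = 125 / 24.382 ≈ 5.1267

5.13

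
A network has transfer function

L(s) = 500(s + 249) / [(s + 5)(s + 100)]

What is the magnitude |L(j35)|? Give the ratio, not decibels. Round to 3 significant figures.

At s = jω = j35:
zero (s+249): 249 + j35 → |·| = √(249²+35²) = √63226 ≈ 251.45, ∠ = arctan(35/249) ≈ 8.00°
pole (s+5): 5 + j35 → |·| = √(5²+35²) = √1250 ≈ 35.355, ∠ = arctan(35/5) ≈ 81.87°
pole (s+100): 100 + j35 → |·| = √(100²+35²) = √11225 ≈ 105.95, ∠ = arctan(35/100) ≈ 19.29°
|L| = 500 · 251.45 / 3745.9 ≈ 33.563

33.6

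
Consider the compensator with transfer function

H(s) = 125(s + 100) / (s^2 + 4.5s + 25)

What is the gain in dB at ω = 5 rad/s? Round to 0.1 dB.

At s = jω = j5:
zero (s+100): 100 + j5 → |·| = √(100²+5²) = √10025 ≈ 100.12, ∠ = arctan(5/100) ≈ 2.86°
quadratic: (j5)² + 4.5·j5 + 25 = 0 + j22.5 → |·| ≈ 22.5, ∠ ≈ 90.00°
|H| = 125 · 100.12 / 22.5 ≈ 556.22
Gain = 20 log₁₀(556.22) ≈ 54.90 dB

54.9 dB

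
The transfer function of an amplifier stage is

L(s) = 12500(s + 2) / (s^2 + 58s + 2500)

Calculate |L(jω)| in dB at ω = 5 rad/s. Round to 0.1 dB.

At s = jω = j5:
zero (s+2): 2 + j5 → |·| = √(2²+5²) = √29 ≈ 5.3852, ∠ = arctan(5/2) ≈ 68.20°
quadratic: (j5)² + 58·j5 + 2500 = 2475 + j290 → |·| ≈ 2491.9, ∠ ≈ 6.68°
|L| = 12500 · 5.3852 / 2491.9 ≈ 27.014
Gain = 20 log₁₀(27.014) ≈ 28.63 dB

28.6 dB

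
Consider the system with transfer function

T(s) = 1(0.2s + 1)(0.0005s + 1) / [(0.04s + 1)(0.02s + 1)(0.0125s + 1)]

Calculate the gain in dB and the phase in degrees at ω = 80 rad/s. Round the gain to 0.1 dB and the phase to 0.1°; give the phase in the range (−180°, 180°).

At ω = 80 rad/s:
zero (1 + j80·0.2) = 1 + j16 → |·| ≈ 16.031, ∠ ≈ 86.42°
zero (1 + j80·0.0005) = 1 + j0.04 → |·| ≈ 1.0008, ∠ ≈ 2.29°
pole (1 + j80·0.04) = 1 + j3.2 → |·| ≈ 3.3526, ∠ ≈ 72.65°
pole (1 + j80·0.02) = 1 + j1.6 → |·| ≈ 1.8868, ∠ ≈ 57.99°
pole (1 + j80·0.0125) = 1 + j1 → |·| ≈ 1.4142, ∠ ≈ 45.00°
|T| = 1 · 16.031 · 1.0008 / (3.3526 · 1.8868 · 1.4142) ≈ 1.7935
Gain = 20 log₁₀(1.7935) ≈ 5.07 dB
∠T = (86.42° + 2.29°) − (72.65° + 57.99° + 45.00°) = -86.93°

5.1 dB, -86.9°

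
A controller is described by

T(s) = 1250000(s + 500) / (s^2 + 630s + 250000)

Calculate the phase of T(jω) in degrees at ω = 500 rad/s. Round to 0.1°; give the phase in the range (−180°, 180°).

At s = jω = j500:
zero (s+500): 500 + j500 → |·| = √(500²+500²) = √500000 ≈ 707.11, ∠ = arctan(500/500) ≈ 45.00°
quadratic: (j500)² + 630·j500 + 250000 = 0 + j315000 → |·| ≈ 3.15e+05, ∠ ≈ 90.00°
∠T = 45.00° − 90.00° = -45.00°

-45.0°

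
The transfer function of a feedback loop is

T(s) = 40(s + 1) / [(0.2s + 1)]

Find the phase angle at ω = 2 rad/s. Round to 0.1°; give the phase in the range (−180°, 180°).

41.6°

At ω = 2 rad/s:
zero (1 + j2·1) = 1 + j2 → |·| ≈ 2.2361, ∠ ≈ 63.43°
pole (1 + j2·0.2) = 1 + j0.4 → |·| ≈ 1.077, ∠ ≈ 21.80°
∠T = (63.43°) − (21.80°) = 41.63°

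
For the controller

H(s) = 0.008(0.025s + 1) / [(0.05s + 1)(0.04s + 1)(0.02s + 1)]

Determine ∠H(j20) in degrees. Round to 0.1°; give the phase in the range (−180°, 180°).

-78.9°

At ω = 20 rad/s:
zero (1 + j20·0.025) = 1 + j0.5 → |·| ≈ 1.118, ∠ ≈ 26.57°
pole (1 + j20·0.05) = 1 + j1 → |·| ≈ 1.4142, ∠ ≈ 45.00°
pole (1 + j20·0.04) = 1 + j0.8 → |·| ≈ 1.2806, ∠ ≈ 38.66°
pole (1 + j20·0.02) = 1 + j0.4 → |·| ≈ 1.077, ∠ ≈ 21.80°
∠H = (26.57°) − (45.00° + 38.66° + 21.80°) = -78.89°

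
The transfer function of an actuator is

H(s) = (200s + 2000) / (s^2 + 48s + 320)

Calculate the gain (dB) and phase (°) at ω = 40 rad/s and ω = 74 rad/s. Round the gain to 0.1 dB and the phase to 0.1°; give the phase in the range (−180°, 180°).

Substitute s = j40:
Numerator: 200(j40) + 2000 = 2000 + j8000
Denominator: (j40)^2 + 48(j40) + 320 = -1280 + j1920
|N| = √(2000² + 8000²) ≈ 8246.2, ∠N ≈ 75.96°
|D| = √(1280² + 1920²) ≈ 2307.6, ∠D ≈ 123.69°
|H| = 8246.2 / 2307.6 ≈ 3.5735
Gain = 20 log₁₀(3.5735) ≈ 11.06 dB
∠H = 75.96° − 123.69° = -47.73°

Substitute s = j74:
Numerator: 200(j74) + 2000 = 2000 + j14800
Denominator: (j74)^2 + 48(j74) + 320 = -5156 + j3552
|N| = √(2000² + 14800²) ≈ 14935, ∠N ≈ 82.30°
|D| = √(5156² + 3552²) ≈ 6261.1, ∠D ≈ 145.44°
|H| = 14935 / 6261.1 ≈ 2.3854
Gain = 20 log₁₀(2.3854) ≈ 7.55 dB
∠H = 82.30° − 145.44° = -63.14°

ω = 40: 11.1 dB, -47.7°; ω = 74: 7.6 dB, -63.1°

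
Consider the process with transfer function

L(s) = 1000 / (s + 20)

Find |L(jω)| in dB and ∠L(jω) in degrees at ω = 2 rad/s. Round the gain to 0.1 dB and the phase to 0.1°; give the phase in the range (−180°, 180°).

33.9 dB, -5.7°

At s = jω = j2:
pole (s+20): 20 + j2 → |·| = √(20²+2²) = √404 ≈ 20.1, ∠ = arctan(2/20) ≈ 5.71°
|L| = 1000 / 20.1 ≈ 49.751
Gain = 20 log₁₀(49.751) ≈ 33.94 dB
∠L = 0.00° − 5.71° = -5.71°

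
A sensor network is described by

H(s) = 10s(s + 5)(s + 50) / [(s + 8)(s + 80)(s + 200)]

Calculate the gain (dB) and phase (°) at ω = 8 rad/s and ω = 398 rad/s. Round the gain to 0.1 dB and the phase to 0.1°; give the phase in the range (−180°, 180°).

At s = jω = j8:
zero (s+5): 5 + j8 → |·| = √(5²+8²) = √89 ≈ 9.434, ∠ = arctan(8/5) ≈ 57.99°
zero (s+50): 50 + j8 → |·| = √(50²+8²) = √2564 ≈ 50.636, ∠ = arctan(8/50) ≈ 9.09°
zero at origin: s = j8 → |·| = 8, ∠ = 90.00°
pole (s+8): 8 + j8 → |·| = √(8²+8²) = √128 ≈ 11.314, ∠ = arctan(8/8) ≈ 45.00°
pole (s+80): 80 + j8 → |·| = √(80²+8²) = √6464 ≈ 80.399, ∠ = arctan(8/80) ≈ 5.71°
pole (s+200): 200 + j8 → |·| = √(200²+8²) = √40064 ≈ 200.16, ∠ = arctan(8/200) ≈ 2.29°
|H| = 10 · 3821.6 / 1.8207e+05 ≈ 0.2099
Gain = 20 log₁₀(0.2099) ≈ -13.56 dB
∠H = 157.08° − 53.00° = 104.08°

At s = jω = j398:
zero (s+5): 5 + j398 → |·| = √(5²+398²) = √158429 ≈ 398.03, ∠ = arctan(398/5) ≈ 89.28°
zero (s+50): 50 + j398 → |·| = √(50²+398²) = √160904 ≈ 401.13, ∠ = arctan(398/50) ≈ 82.84°
zero at origin: s = j398 → |·| = 398, ∠ = 90.00°
pole (s+8): 8 + j398 → |·| = √(8²+398²) = √158468 ≈ 398.08, ∠ = arctan(398/8) ≈ 88.85°
pole (s+80): 80 + j398 → |·| = √(80²+398²) = √164804 ≈ 405.96, ∠ = arctan(398/80) ≈ 78.63°
pole (s+200): 200 + j398 → |·| = √(200²+398²) = √198404 ≈ 445.43, ∠ = arctan(398/200) ≈ 63.32°
|H| = 10 · 6.3545e+07 / 7.1984e+07 ≈ 8.8277
Gain = 20 log₁₀(8.8277) ≈ 18.92 dB
∠H = 262.12° − 230.80° = 31.32°

ω = 8: -13.6 dB, 104.1°; ω = 398: 18.9 dB, 31.3°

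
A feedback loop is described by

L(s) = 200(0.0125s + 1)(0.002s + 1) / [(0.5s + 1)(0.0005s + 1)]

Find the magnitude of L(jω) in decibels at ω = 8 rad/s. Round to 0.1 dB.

33.8 dB

At ω = 8 rad/s:
zero (1 + j8·0.0125) = 1 + j0.1 → |·| ≈ 1.005, ∠ ≈ 5.71°
zero (1 + j8·0.002) = 1 + j0.016 → |·| ≈ 1.0001, ∠ ≈ 0.92°
pole (1 + j8·0.5) = 1 + j4 → |·| ≈ 4.1231, ∠ ≈ 75.96°
pole (1 + j8·0.0005) = 1 + j0.004 → |·| ≈ 1, ∠ ≈ 0.23°
|L| = 200 · 1.005 · 1.0001 / (4.1231 · 1) ≈ 48.755
Gain = 20 log₁₀(48.755) ≈ 33.76 dB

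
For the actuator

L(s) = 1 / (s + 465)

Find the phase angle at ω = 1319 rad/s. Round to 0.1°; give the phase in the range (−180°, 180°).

Substitute s = j1319:
Numerator: 1 = 1 + j0
Denominator: (j1319) + 465 = 465 + j1319
|N| = √(1² + 0²) ≈ 1, ∠N ≈ 0.00°
|D| = √(465² + 1319²) ≈ 1398.6, ∠D ≈ 70.58°
∠L = 0.00° − 70.58° = -70.58°

-70.6°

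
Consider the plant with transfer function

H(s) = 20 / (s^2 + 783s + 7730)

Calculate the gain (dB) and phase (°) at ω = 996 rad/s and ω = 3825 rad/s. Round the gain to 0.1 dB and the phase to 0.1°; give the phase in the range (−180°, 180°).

ω = 996: -96.0 dB, -141.6°; ω = 3825: -117.5 dB, -168.4°

Substitute s = j996:
Numerator: 20 = 20 + j0
Denominator: (j996)^2 + 783(j996) + 7730 = -984286 + j779868
|N| = √(20² + 0²) ≈ 20, ∠N ≈ 0.00°
|D| = √(984286² + 779868²) ≈ 1.2558e+06, ∠D ≈ 141.61°
|H| = 20 / 1.2558e+06 ≈ 1.5926e-05
Gain = 20 log₁₀(1.5926e-05) ≈ -95.96 dB
∠H = 0.00° − 141.61° = -141.61°

Substitute s = j3825:
Numerator: 20 = 20 + j0
Denominator: (j3825)^2 + 783(j3825) + 7730 = -14622895 + j2994975
|N| = √(20² + 0²) ≈ 20, ∠N ≈ 0.00°
|D| = √(14622895² + 2994975²) ≈ 1.4926e+07, ∠D ≈ 168.43°
|H| = 20 / 1.4926e+07 ≈ 1.3399e-06
Gain = 20 log₁₀(1.3399e-06) ≈ -117.46 dB
∠H = 0.00° − 168.43° = -168.43°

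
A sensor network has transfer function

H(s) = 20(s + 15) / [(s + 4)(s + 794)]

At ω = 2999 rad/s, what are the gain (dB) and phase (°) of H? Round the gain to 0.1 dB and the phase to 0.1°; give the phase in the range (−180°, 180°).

At s = jω = j2999:
zero (s+15): 15 + j2999 → |·| = √(15²+2999²) = √8994226 ≈ 2999, ∠ = arctan(2999/15) ≈ 89.71°
pole (s+4): 4 + j2999 → |·| = √(4²+2999²) = √8994017 ≈ 2999, ∠ = arctan(2999/4) ≈ 89.92°
pole (s+794): 794 + j2999 → |·| = √(794²+2999²) = √9624437 ≈ 3102.3, ∠ = arctan(2999/794) ≈ 75.17°
|H| = 20 · 2999 / 9.3038e+06 ≈ 0.0064468
Gain = 20 log₁₀(0.0064468) ≈ -43.81 dB
∠H = 89.71° − 165.09° = -75.38°

-43.8 dB, -75.4°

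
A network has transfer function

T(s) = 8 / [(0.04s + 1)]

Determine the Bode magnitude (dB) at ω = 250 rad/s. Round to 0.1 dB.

At ω = 250 rad/s:
pole (1 + j250·0.04) = 1 + j10 → |·| ≈ 10.05, ∠ ≈ 84.29°
|T| = 8 · 1 / (10.05) ≈ 0.79602
Gain = 20 log₁₀(0.79602) ≈ -1.98 dB

-2.0 dB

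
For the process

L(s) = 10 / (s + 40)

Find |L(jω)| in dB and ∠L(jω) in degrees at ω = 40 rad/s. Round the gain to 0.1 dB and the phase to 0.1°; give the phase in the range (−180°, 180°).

-15.1 dB, -45.0°

At s = jω = j40:
pole (s+40): 40 + j40 → |·| = √(40²+40²) = √3200 ≈ 56.569, ∠ = arctan(40/40) ≈ 45.00°
|L| = 10 / 56.569 ≈ 0.17678
Gain = 20 log₁₀(0.17678) ≈ -15.05 dB
∠L = 0.00° − 45.00° = -45.00°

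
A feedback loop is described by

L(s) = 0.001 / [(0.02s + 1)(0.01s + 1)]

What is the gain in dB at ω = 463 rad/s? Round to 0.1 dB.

At ω = 463 rad/s:
pole (1 + j463·0.02) = 1 + j9.26 → |·| ≈ 9.3138, ∠ ≈ 83.84°
pole (1 + j463·0.01) = 1 + j4.63 → |·| ≈ 4.7368, ∠ ≈ 77.81°
|L| = 0.001 · 1 / (9.3138 · 4.7368) ≈ 2.2667e-05
Gain = 20 log₁₀(2.2667e-05) ≈ -92.89 dB

-92.9 dB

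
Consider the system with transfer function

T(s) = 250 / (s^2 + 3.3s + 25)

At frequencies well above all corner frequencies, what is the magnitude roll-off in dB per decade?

Each pole contributes −20 dB/decade at high frequency; each zero contributes +20 dB/decade.
Net: 0 zero(s) − 2 pole(s) → -40 dB/decade.

-40 dB/decade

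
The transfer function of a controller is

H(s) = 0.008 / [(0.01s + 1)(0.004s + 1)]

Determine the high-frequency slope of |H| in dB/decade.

-40 dB/decade

Each pole contributes −20 dB/decade at high frequency; each zero contributes +20 dB/decade.
Net: 0 zero(s) − 2 pole(s) → -40 dB/decade.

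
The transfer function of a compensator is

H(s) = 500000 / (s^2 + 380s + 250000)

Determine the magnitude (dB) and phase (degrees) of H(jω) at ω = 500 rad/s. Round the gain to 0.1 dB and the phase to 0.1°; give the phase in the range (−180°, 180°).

8.4 dB, -90.0°

At s = jω = j500:
quadratic: (j500)² + 380·j500 + 250000 = 0 + j190000 → |·| ≈ 1.9e+05, ∠ ≈ 90.00°
|H| = 500000 / 1.9e+05 ≈ 2.6316
Gain = 20 log₁₀(2.6316) ≈ 8.40 dB
∠H = 0.00° − 90.00° = -90.00°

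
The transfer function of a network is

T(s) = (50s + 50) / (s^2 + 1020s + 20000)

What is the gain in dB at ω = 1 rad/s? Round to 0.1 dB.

-49.0 dB

Substitute s = j1:
Numerator: 50(j1) + 50 = 50 + j50
Denominator: (j1)^2 + 1020(j1) + 20000 = 19999 + j1020
|N| = √(50² + 50²) ≈ 70.711, ∠N ≈ 45.00°
|D| = √(19999² + 1020²) ≈ 20025, ∠D ≈ 2.92°
|T| = 70.711 / 20025 ≈ 0.0035311
Gain = 20 log₁₀(0.0035311) ≈ -49.04 dB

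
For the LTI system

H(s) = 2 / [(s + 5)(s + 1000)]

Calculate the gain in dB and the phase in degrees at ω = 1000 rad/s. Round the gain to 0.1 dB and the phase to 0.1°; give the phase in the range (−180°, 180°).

-117.0 dB, -134.7°

At s = jω = j1000:
pole (s+5): 5 + j1000 → |·| = √(5²+1000²) = √1000025 ≈ 1000, ∠ = arctan(1000/5) ≈ 89.71°
pole (s+1000): 1000 + j1000 → |·| = √(1000²+1000²) = √2000000 ≈ 1414.2, ∠ = arctan(1000/1000) ≈ 45.00°
|H| = 2 / 1.4142e+06 ≈ 1.4142e-06
Gain = 20 log₁₀(1.4142e-06) ≈ -116.99 dB
∠H = 0.00° − 134.71° = -134.71°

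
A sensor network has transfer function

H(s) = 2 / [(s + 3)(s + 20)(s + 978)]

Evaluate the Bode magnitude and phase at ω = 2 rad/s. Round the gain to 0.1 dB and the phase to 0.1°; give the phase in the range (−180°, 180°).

-91.0 dB, -39.5°

At s = jω = j2:
pole (s+3): 3 + j2 → |·| = √(3²+2²) = √13 ≈ 3.6056, ∠ = arctan(2/3) ≈ 33.69°
pole (s+20): 20 + j2 → |·| = √(20²+2²) = √404 ≈ 20.1, ∠ = arctan(2/20) ≈ 5.71°
pole (s+978): 978 + j2 → |·| = √(978²+2²) = √956488 ≈ 978, ∠ = arctan(2/978) ≈ 0.12°
|H| = 2 / 70878 ≈ 2.8218e-05
Gain = 20 log₁₀(2.8218e-05) ≈ -90.99 dB
∠H = 0.00° − 39.52° = -39.52°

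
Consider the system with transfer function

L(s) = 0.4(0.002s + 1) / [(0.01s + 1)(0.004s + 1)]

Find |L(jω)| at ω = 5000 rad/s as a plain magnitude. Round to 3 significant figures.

At ω = 5000 rad/s:
zero (1 + j5000·0.002) = 1 + j10 → |·| ≈ 10.05, ∠ ≈ 84.29°
pole (1 + j5000·0.01) = 1 + j50 → |·| ≈ 50.01, ∠ ≈ 88.85°
pole (1 + j5000·0.004) = 1 + j20 → |·| ≈ 20.025, ∠ ≈ 87.14°
|L| = 0.4 · 10.05 / (50.01 · 20.025) ≈ 0.0040142

0.00401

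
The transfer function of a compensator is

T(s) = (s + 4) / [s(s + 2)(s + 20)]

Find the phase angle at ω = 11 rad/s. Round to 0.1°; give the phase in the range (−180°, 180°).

At s = jω = j11:
zero (s+4): 4 + j11 → |·| = √(4²+11²) = √137 ≈ 11.705, ∠ = arctan(11/4) ≈ 70.02°
pole (s+2): 2 + j11 → |·| = √(2²+11²) = √125 ≈ 11.18, ∠ = arctan(11/2) ≈ 79.70°
pole (s+20): 20 + j11 → |·| = √(20²+11²) = √521 ≈ 22.825, ∠ = arctan(11/20) ≈ 28.81°
pole at origin: |s| = 11, ∠ = 90.00° (in denominator)
∠T = 70.02° − 198.51° = -128.49°

-128.5°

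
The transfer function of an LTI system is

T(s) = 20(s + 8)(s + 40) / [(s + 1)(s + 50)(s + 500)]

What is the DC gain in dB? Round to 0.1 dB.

T(0) = 20·8·40 / (1·50·500) = 0.256
20 log₁₀(0.256) ≈ -11.84 dB

-11.8 dB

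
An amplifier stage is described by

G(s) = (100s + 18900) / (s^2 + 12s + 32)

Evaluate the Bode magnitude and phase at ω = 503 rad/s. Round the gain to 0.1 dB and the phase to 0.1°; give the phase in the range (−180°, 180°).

Substitute s = j503:
Numerator: 100(j503) + 18900 = 18900 + j50300
Denominator: (j503)^2 + 12(j503) + 32 = -252977 + j6036
|N| = √(18900² + 50300²) ≈ 53734, ∠N ≈ 69.41°
|D| = √(252977² + 6036²) ≈ 2.5305e+05, ∠D ≈ 178.63°
|G| = 53734 / 2.5305e+05 ≈ 0.21235
Gain = 20 log₁₀(0.21235) ≈ -13.46 dB
∠G = 69.41° − 178.63° = -109.22°

-13.5 dB, -109.2°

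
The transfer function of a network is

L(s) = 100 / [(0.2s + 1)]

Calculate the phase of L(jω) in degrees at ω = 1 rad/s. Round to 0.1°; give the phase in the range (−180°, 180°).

-11.3°

At ω = 1 rad/s:
pole (1 + j1·0.2) = 1 + j0.2 → |·| ≈ 1.0198, ∠ ≈ 11.31°
∠L = (0°) − (11.31°) = -11.31°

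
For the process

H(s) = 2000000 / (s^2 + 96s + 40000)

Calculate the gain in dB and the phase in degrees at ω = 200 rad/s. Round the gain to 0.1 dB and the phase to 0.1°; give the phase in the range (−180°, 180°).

40.4 dB, -90.0°

At s = jω = j200:
quadratic: (j200)² + 96·j200 + 40000 = 0 + j19200 → |·| ≈ 19200, ∠ ≈ 90.00°
|H| = 2000000 / 19200 ≈ 104.17
Gain = 20 log₁₀(104.17) ≈ 40.35 dB
∠H = 0.00° − 90.00° = -90.00°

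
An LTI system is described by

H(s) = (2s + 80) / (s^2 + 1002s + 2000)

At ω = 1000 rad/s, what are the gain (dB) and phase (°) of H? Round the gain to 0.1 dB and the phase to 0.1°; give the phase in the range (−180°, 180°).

-57.0 dB, -47.2°

Substitute s = j1000:
Numerator: 2(j1000) + 80 = 80 + j2000
Denominator: (j1000)^2 + 1002(j1000) + 2000 = -998000 + j1002000
|N| = √(80² + 2000²) ≈ 2001.6, ∠N ≈ 87.71°
|D| = √(998000² + 1002000²) ≈ 1.4142e+06, ∠D ≈ 134.89°
|H| = 2001.6 / 1.4142e+06 ≈ 0.0014154
Gain = 20 log₁₀(0.0014154) ≈ -56.98 dB
∠H = 87.71° − 134.89° = -47.18°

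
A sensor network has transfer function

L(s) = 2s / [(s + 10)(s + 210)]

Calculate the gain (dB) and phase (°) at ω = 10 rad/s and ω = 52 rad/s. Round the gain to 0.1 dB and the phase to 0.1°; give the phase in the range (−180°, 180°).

ω = 10: -43.4 dB, 42.3°; ω = 52: -40.8 dB, -3.0°

At s = jω = j10:
zero at origin: s = j10 → |·| = 10, ∠ = 90.00°
pole (s+10): 10 + j10 → |·| = √(10²+10²) = √200 ≈ 14.142, ∠ = arctan(10/10) ≈ 45.00°
pole (s+210): 210 + j10 → |·| = √(210²+10²) = √44200 ≈ 210.24, ∠ = arctan(10/210) ≈ 2.73°
|L| = 2 · 10 / 2973.2 ≈ 0.0067268
Gain = 20 log₁₀(0.0067268) ≈ -43.44 dB
∠L = 90.00° − 47.73° = 42.27°

At s = jω = j52:
zero at origin: s = j52 → |·| = 52, ∠ = 90.00°
pole (s+10): 10 + j52 → |·| = √(10²+52²) = √2804 ≈ 52.953, ∠ = arctan(52/10) ≈ 79.11°
pole (s+210): 210 + j52 → |·| = √(210²+52²) = √46804 ≈ 216.34, ∠ = arctan(52/210) ≈ 13.91°
|L| = 2 · 52 / 11456 ≈ 0.0090782
Gain = 20 log₁₀(0.0090782) ≈ -40.84 dB
∠L = 90.00° − 93.02° = -3.02°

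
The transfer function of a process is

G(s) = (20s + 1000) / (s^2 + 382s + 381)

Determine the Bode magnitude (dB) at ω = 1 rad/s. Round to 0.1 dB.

Substitute s = j1:
Numerator: 20(j1) + 1000 = 1000 + j20
Denominator: (j1)^2 + 382(j1) + 381 = 380 + j382
|N| = √(1000² + 20²) ≈ 1000.2, ∠N ≈ 1.15°
|D| = √(380² + 382²) ≈ 538.82, ∠D ≈ 45.15°
|G| = 1000.2 / 538.82 ≈ 1.8563
Gain = 20 log₁₀(1.8563) ≈ 5.37 dB

5.4 dB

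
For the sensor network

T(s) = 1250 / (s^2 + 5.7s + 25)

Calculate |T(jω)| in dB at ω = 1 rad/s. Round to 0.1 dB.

At s = jω = j1:
quadratic: (j1)² + 5.7·j1 + 25 = 24 + j5.7 → |·| ≈ 24.668, ∠ ≈ 13.36°
|T| = 1250 / 24.668 ≈ 50.673
Gain = 20 log₁₀(50.673) ≈ 34.10 dB

34.1 dB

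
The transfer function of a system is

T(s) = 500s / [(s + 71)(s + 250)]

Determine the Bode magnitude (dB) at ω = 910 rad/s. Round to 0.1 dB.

At s = jω = j910:
zero at origin: s = j910 → |·| = 910, ∠ = 90.00°
pole (s+71): 71 + j910 → |·| = √(71²+910²) = √833141 ≈ 912.77, ∠ = arctan(910/71) ≈ 85.54°
pole (s+250): 250 + j910 → |·| = √(250²+910²) = √890600 ≈ 943.72, ∠ = arctan(910/250) ≈ 74.64°
|T| = 500 · 910 / 8.614e+05 ≈ 0.52821
Gain = 20 log₁₀(0.52821) ≈ -5.54 dB

-5.5 dB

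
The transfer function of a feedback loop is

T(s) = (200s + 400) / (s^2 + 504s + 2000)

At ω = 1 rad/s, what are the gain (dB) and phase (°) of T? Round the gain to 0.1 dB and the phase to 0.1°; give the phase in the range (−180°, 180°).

Substitute s = j1:
Numerator: 200(j1) + 400 = 400 + j200
Denominator: (j1)^2 + 504(j1) + 2000 = 1999 + j504
|N| = √(400² + 200²) ≈ 447.21, ∠N ≈ 26.57°
|D| = √(1999² + 504²) ≈ 2061.6, ∠D ≈ 14.15°
|T| = 447.21 / 2061.6 ≈ 0.21692
Gain = 20 log₁₀(0.21692) ≈ -13.27 dB
∠T = 26.57° − 14.15° = 12.42°

-13.3 dB, 12.4°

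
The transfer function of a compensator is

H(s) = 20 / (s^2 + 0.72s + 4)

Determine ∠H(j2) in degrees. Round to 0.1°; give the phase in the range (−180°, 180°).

-90.0°

At s = jω = j2:
quadratic: (j2)² + 0.72·j2 + 4 = 0 + j1.44 → |·| ≈ 1.44, ∠ ≈ 90.00°
∠H = 0.00° − 90.00° = -90.00°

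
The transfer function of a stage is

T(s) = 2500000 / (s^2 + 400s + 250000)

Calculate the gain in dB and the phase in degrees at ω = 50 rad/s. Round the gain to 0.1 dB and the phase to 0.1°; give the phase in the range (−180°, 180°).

20.1 dB, -4.6°

At s = jω = j50:
quadratic: (j50)² + 400·j50 + 250000 = 247500 + j20000 → |·| ≈ 2.4831e+05, ∠ ≈ 4.62°
|T| = 2500000 / 2.4831e+05 ≈ 10.068
Gain = 20 log₁₀(10.068) ≈ 20.06 dB
∠T = 0.00° − 4.62° = -4.62°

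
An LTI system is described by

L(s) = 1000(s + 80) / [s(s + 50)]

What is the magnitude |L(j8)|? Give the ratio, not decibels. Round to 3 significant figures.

198

At s = jω = j8:
zero (s+80): 80 + j8 → |·| = √(80²+8²) = √6464 ≈ 80.399, ∠ = arctan(8/80) ≈ 5.71°
pole (s+50): 50 + j8 → |·| = √(50²+8²) = √2564 ≈ 50.636, ∠ = arctan(8/50) ≈ 9.09°
pole at origin: |s| = 8, ∠ = 90.00° (in denominator)
|L| = 1000 · 80.399 / 405.09 ≈ 198.47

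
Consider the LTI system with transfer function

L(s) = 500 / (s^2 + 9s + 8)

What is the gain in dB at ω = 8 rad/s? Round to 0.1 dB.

14.8 dB

Substitute s = j8:
Numerator: 500 = 500 + j0
Denominator: (j8)^2 + 9(j8) + 8 = -56 + j72
|N| = √(500² + 0²) ≈ 500, ∠N ≈ 0.00°
|D| = √(56² + 72²) ≈ 91.214, ∠D ≈ 127.87°
|L| = 500 / 91.214 ≈ 5.4816
Gain = 20 log₁₀(5.4816) ≈ 14.78 dB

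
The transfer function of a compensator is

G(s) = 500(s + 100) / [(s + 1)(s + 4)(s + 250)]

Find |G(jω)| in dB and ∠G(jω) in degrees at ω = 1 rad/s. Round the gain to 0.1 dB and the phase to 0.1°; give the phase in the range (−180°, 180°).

30.7 dB, -58.7°

At s = jω = j1:
zero (s+100): 100 + j1 → |·| = √(100²+1²) = √10001 ≈ 100, ∠ = arctan(1/100) ≈ 0.57°
pole (s+1): 1 + j1 → |·| = √(1²+1²) = √2 ≈ 1.4142, ∠ = arctan(1/1) ≈ 45.00°
pole (s+4): 4 + j1 → |·| = √(4²+1²) = √17 ≈ 4.1231, ∠ = arctan(1/4) ≈ 14.04°
pole (s+250): 250 + j1 → |·| = √(250²+1²) = √62501 ≈ 250, ∠ = arctan(1/250) ≈ 0.23°
|G| = 500 · 100 / 1457.7 ≈ 34.301
Gain = 20 log₁₀(34.301) ≈ 30.71 dB
∠G = 0.57° − 59.27° = -58.70°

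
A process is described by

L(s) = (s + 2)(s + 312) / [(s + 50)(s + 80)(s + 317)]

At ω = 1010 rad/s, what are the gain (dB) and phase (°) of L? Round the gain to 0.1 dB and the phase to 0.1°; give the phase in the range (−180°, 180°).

At s = jω = j1010:
zero (s+2): 2 + j1010 → |·| = √(2²+1010²) = √1020104 ≈ 1010, ∠ = arctan(1010/2) ≈ 89.89°
zero (s+312): 312 + j1010 → |·| = √(312²+1010²) = √1117444 ≈ 1057.1, ∠ = arctan(1010/312) ≈ 72.83°
pole (s+50): 50 + j1010 → |·| = √(50²+1010²) = √1022600 ≈ 1011.2, ∠ = arctan(1010/50) ≈ 87.17°
pole (s+80): 80 + j1010 → |·| = √(80²+1010²) = √1026500 ≈ 1013.2, ∠ = arctan(1010/80) ≈ 85.47°
pole (s+317): 317 + j1010 → |·| = √(317²+1010²) = √1120589 ≈ 1058.6, ∠ = arctan(1010/317) ≈ 72.57°
|L| = 1 · 1.0677e+06 / 1.0846e+09 ≈ 0.00098442
Gain = 20 log₁₀(0.00098442) ≈ -60.14 dB
∠L = 162.72° − 245.21° = -82.49°

-60.1 dB, -82.5°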